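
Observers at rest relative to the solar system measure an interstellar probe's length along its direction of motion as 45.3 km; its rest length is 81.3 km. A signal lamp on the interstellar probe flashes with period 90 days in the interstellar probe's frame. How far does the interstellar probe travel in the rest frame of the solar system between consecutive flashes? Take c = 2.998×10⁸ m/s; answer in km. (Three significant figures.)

3.47×10^12 km

Length contraction gives γ = L₀/L = 81.3/45.3 = 1.7947.
β = √(1 − 1/γ²) = 0.83038. Lab-frame period = γτ = 1.7947×90 days = 161.52 days. Distance = βc × γτ = 0.83038 × 2.998×10⁸ m/s × 13955328 s = 3.4741×10^15 m = 3.47×10^12 km.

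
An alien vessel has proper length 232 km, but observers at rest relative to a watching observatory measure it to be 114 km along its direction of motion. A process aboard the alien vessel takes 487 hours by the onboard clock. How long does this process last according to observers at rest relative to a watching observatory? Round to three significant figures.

991 hours

From L = L₀/γ: γ = 232/114 = 2.03509.
The same γ dilates the second interval: 2.03509 × 487 hours = 991 hours.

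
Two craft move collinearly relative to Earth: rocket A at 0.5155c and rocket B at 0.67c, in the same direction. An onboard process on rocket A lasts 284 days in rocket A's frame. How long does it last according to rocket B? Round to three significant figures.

Speed of rocket A in rocket B's frame: u = (v_A − v_B)/(1 − v_A v_B/c²) = (0.5155 − 0.67)/(1 − 0.5155×0.67) = −0.1545/0.654615 = −0.23602; |u| = 0.23602c.
At |u| = 0.23602c, γ = (1 − 0.0557054)^(−1/2) = 1.0291.
Rocket A's interval is proper; time dilation gives Δt_B = γΔτ = 1.0291 × 284 days = 292 days.

292 days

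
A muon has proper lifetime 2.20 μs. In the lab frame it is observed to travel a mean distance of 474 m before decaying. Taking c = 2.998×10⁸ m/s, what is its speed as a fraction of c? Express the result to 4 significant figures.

Let x = d/(cτ) = 474.0 m / (2.998×10⁸ m/s × 2.200×10^-6 s) = 0.71866. Since d = βγcτ, x = βγ = β/√(1−β²).
Solving: β² = x²/(1+x²) = 0.516472/1.516472 = 0.340575, so β = 0.5836.

0.5836c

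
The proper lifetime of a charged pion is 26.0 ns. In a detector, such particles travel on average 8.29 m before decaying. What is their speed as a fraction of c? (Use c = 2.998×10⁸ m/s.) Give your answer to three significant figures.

d = βγcτ ⇒ βγ = d/(cτ) = 8.290 m / (7.7948 m) = 1.0635.
β = (βγ)/√(1+(βγ)²) = 1.0635/√2.13103 = 0.729.

0.729c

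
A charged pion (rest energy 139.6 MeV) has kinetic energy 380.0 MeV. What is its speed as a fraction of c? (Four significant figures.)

K = (γ−1)mc², so γ = 1 + 380.0/139.6 = 3.7221.
Then v/c = √(1 − γ⁻²) = √(1 − 0.0721812) = √0.9278188 = 0.9632.

0.9632c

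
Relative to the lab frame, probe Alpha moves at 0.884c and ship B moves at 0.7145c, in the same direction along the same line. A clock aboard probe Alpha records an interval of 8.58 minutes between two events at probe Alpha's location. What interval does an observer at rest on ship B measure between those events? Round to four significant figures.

9.664 minutes

The velocity of probe Alpha relative to ship B is (0.884 − 0.7145)c / (1 − 0.884×0.7145) = 0.46012c; relative speed 0.46012c.
At |u| = 0.46012c, γ = (1 − 0.21171)^(−1/2) = 1.1263.
Probe Alpha's interval is proper; time dilation gives Δt_B = γΔτ = 1.1263 × 8.58 minutes = 9.664 minutes.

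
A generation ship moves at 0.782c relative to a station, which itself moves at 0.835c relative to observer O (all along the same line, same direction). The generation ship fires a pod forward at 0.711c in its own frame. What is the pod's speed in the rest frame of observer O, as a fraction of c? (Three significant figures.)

Compose velocities in two stages. Stage 1 (into S'): u₁ = (0.711+0.782)/(1+0.711×0.782) = 0.95951.
Stage 2 (into S): u = (0.95951+0.835)/(1+0.95951×0.835) = 0.99629, so the speed is 0.996c.

0.996c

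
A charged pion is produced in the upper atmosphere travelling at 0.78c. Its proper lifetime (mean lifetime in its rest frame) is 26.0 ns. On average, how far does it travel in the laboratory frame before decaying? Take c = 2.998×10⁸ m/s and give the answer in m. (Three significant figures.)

Lorentz factor: γ = (1 − 0.6084)^(−1/2) = 1.598.
Lab-frame lifetime: Δt = γτ = 1.598 × 26.0 ns = 41.548 ns.
Distance: d = vΔt = 0.78 × 2.998×10⁸ m/s × 4.1548×10^-8 s = 9.72 m.

9.72 m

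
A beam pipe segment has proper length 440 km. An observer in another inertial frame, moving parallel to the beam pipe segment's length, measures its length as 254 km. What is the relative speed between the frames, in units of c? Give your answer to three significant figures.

Length contraction gives γ = L₀/L = 440/254 = 1.7323.
β = √(1 − 1/γ²) = √0.666763 = 0.817.

0.817c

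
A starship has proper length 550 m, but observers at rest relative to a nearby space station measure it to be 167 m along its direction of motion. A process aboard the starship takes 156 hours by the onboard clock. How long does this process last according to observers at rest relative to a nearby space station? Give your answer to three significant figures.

From L = L₀/γ: γ = 550/167 = 3.29341.
The same γ dilates the second interval: 3.29341 × 156 hours = 514 hours.

514 hours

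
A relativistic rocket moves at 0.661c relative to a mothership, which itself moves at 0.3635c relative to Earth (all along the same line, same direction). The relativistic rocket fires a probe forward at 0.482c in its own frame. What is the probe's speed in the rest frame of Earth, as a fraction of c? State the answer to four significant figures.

Compose velocities in two stages. Stage 1 (into S'): u₁ = (0.482+0.661)/(1+0.482×0.661) = 0.86683.
Stage 2 (into S): u = (0.86683+0.3635)/(1+0.86683×0.3635) = 0.93555, so the speed is 0.9355c.

0.9355c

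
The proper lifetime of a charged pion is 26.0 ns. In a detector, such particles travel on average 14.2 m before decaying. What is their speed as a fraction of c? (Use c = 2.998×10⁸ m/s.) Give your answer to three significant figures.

d = βγcτ ⇒ βγ = d/(cτ) = 14.20 m / (7.7948 m) = 1.8217.
β = (βγ)/√(1+(βγ)²) = 1.8217/√4.31859 = 0.877.

0.877c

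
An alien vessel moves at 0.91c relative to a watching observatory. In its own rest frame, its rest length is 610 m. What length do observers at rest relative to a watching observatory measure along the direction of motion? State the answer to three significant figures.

253 m

γ = 1/√(1 − β²) = 1/√(1 − 0.8281) = 1/√0.1719 = 1/0.414608 = 2.4119.
Length contraction: L = L₀/γ = 610/2.4119 = 253 m.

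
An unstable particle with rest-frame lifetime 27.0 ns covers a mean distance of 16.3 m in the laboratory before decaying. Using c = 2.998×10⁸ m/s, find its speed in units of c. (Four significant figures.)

Lab distance = (lab lifetime)·v = γτ·βc, so βγ = d/(cτ) = 16.30/(2.998×10⁸ × 2.700×10^-8) = 2.0137.
With βγ = 2.0137: γ² = 1 + (βγ)² = 5.05499, and β = (βγ)/γ = 2.0137/2.24833 = 0.8956.

0.8956c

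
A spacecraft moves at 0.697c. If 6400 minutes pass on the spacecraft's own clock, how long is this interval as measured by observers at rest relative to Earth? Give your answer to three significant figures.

8930 minutes

With β = 0.697, γ = 1/√(1 − 0.697²) = 1/√0.514191 = 1.3946.
Time dilation: Δt = γ·Δτ = 1.3946 × 6400 = 8930 minutes.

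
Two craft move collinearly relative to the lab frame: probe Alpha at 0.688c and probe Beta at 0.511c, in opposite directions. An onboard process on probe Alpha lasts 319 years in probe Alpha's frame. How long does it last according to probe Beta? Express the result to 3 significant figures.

Transform probe Alpha's velocity into probe Beta's frame: (0.688 + 0.511)/(1 + 0.688·0.511) = 1.199/1.351568, so the relative speed is 0.88712c.
γ for this relative speed: γ = 1/√(1 − 0.786982) = 2.1667.
Probe Alpha's interval is proper; time dilation gives Δt_B = γΔτ = 2.1667 × 319 years = 691 years.

691 years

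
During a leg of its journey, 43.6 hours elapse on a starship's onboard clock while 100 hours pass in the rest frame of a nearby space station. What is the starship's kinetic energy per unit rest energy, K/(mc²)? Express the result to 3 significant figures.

1.29

γ = Δt/Δτ = 100/43.6 = 2.29358.
Since K = (γ−1)mc², K/(mc²) = 2.29358 − 1 = 1.29.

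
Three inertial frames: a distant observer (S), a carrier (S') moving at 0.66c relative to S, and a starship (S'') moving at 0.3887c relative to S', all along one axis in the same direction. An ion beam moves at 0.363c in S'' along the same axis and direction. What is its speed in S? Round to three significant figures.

Apply u = (u'+v)/(1+u'v) twice. Ion beam in the carrier frame: (0.363+0.3887)/(1+0.363·0.3887) = 0.7517/1.1410981 = 0.65875c.
That velocity, transformed to the rest frame of a distant observer: (0.65875+0.66)/(1+0.65875·0.66) = 1.31875/1.434775 = 0.91913c.

0.919c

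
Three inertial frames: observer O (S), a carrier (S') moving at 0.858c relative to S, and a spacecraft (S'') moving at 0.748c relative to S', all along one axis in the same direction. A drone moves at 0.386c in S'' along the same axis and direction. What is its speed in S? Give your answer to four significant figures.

0.9903c

Compose velocities in two stages. Stage 1 (into S'): u₁ = (0.386+0.748)/(1+0.386×0.748) = 0.87994.
Stage 2 (into S): u = (0.87994+0.858)/(1+0.87994×0.858) = 0.99029, so the speed is 0.9903c.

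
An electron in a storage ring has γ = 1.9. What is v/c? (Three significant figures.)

0.850

β = √(1 − 1/γ²) = √(1 − 1/3.61) = √0.722992 = 0.850.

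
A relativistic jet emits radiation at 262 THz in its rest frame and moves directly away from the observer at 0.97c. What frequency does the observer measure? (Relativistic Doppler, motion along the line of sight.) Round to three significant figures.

32.3 THz

Relativistic Doppler (source moving away): f_obs = f_src · √((1−β)/(1+β)).
With β = 0.97: factor = √(0.03/1.97) = 0.1234.
f_obs = 262 × 0.1234 = 32.3 THz.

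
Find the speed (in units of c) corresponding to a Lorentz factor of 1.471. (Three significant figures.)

β = √(1 − 1/γ²) = √(1 − 1/2.163841) = √0.537859 = 0.733.

0.733c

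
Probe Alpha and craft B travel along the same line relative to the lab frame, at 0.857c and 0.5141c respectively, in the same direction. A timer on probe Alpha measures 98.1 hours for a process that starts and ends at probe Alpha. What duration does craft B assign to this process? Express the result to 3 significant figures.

Transform probe Alpha's velocity into craft B's frame: (0.857 − 0.5141)/(1 − 0.857·0.5141) = 0.3429/0.5594163, so the relative speed is 0.61296c.
At |u| = 0.61296c, γ = (1 − 0.37572)^(−1/2) = 1.2656.
Probe Alpha's interval is proper; time dilation gives Δt_B = γΔτ = 1.2656 × 98.1 hours = 124 hours.

124 hours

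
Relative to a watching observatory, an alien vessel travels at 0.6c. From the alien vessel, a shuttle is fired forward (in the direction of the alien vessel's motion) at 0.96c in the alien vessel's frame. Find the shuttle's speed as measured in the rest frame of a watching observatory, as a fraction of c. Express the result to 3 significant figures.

0.990c

In units of c, u = (u' + v)/(1 + u'v) with u' = 0.96 and v = 0.6.
Numerator: 0.96 + 0.6 = 1.56. Denominator: 1 + (0.96)(0.6) = 1.576.
u = 1.56/1.576 = 0.98985, so the speed is 0.990c.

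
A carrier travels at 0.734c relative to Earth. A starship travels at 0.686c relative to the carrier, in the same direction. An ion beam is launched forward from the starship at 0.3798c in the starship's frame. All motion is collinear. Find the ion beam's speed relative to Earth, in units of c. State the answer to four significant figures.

0.9746c

First combine the ion beam and starship (S''→S'): u₁ = (0.3798 + 0.686)/(1 + 0.3798×0.686) = 1.0658/1.2605428 = 0.84551.
Then combine with the carrier (S'→S): u = (0.84551 + 0.734)/(1 + 0.84551×0.734) = 1.57951/1.62060434 = 0.97464.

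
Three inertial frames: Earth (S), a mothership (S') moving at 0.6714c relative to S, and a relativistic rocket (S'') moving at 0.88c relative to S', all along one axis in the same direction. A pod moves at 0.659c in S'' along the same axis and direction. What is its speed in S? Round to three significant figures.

0.995c

First combine the pod and relativistic rocket (S''→S'): u₁ = (0.659 + 0.88)/(1 + 0.659×0.88) = 1.539/1.57992 = 0.9741.
Then combine with the mothership (S'→S): u = (0.9741 + 0.6714)/(1 + 0.9741×0.6714) = 1.6455/1.65401074 = 0.99485.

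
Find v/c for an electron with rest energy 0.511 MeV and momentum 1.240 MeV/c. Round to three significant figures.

0.925

pc/(mc²) = 1.240/0.511 = 2.4266 = βγ = β/√(1−β²).
So β² = x²/(1 + x²) with x = 2.4266: x² = 5.88839, β² = 5.88839/6.88839 = 0.854828, β = 0.925.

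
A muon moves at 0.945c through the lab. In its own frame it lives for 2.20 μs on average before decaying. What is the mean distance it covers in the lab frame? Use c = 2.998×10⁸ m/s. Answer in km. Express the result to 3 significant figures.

1.91 km

With β = 0.945, γ = 1/√(1 − 0.945²) = 1/√0.106975 = 3.0574.
Lab-frame lifetime: Δt = γτ = 3.0574 × 2.20 μs = 6.7263 μs.
Distance: d = vΔt = 0.945 × 2.998×10⁸ m/s × 6.7263×10^-6 s = 1910 m = 1.91 km.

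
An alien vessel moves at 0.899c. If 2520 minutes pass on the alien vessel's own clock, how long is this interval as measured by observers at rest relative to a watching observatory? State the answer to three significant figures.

5750 minutes

γ = 1/√(1 − β²) = 1/√(1 − 0.808201) = 1/√0.191799 = 1/0.437949 = 2.2834.
The onboard clock measures proper time, so the interval in the rest frame of a watching observatory is dilated: Δt = γ·Δτ = 2.2834 × 2520 minutes = 5750 minutes.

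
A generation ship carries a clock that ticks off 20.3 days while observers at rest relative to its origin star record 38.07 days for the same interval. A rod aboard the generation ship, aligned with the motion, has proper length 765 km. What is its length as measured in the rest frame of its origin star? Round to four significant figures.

407.9 km

γ = Δt/Δτ = 38.07/20.3 = 1.87537.
L = L₀/γ = 765/1.87537 = 407.9 km.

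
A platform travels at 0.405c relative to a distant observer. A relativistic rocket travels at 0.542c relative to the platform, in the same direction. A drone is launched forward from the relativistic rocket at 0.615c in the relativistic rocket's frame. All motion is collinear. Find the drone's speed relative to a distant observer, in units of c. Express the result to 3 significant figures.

Compose velocities in two stages. Stage 1 (into S'): u₁ = (0.615+0.542)/(1+0.615×0.542) = 0.86775.
Stage 2 (into S): u = (0.86775+0.405)/(1+0.86775×0.405) = 0.94177, so the speed is 0.942c.

0.942c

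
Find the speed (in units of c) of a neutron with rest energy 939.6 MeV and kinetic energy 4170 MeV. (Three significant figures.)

γ = 1 + K/(mc²) = 1 + 4170/939.6 = 5.4381.
β = √(1 − 1/γ²) = √(1 − 0.0338147) = √0.9661853 = 0.983.

0.983c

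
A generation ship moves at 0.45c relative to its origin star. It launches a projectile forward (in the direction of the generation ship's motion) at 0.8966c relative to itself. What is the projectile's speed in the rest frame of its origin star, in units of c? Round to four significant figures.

0.9595c

In units of c, u = (u' + v)/(1 + u'v) with u' = 0.8966 and v = 0.45.
Numerator: 0.8966 + 0.45 = 1.3466. Denominator: 1 + (0.8966)(0.45) = 1.40347.
u = 1.3466/1.40347 = 0.95948, so the speed is 0.9595c.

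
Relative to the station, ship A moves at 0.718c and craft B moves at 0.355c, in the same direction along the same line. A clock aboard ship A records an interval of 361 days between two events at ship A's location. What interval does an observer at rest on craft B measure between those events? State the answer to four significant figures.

The velocity of ship A relative to craft B is (0.718 − 0.355)c / (1 − 0.718×0.355) = 0.48718c; relative speed 0.48718c.
γ for this relative speed: γ = 1/√(1 − 0.237344) = 1.1451.
The clock on ship A records proper time, so craft B measures Δt = γΔτ = 1.1451 × 361 = 413.4 days.

413.4 days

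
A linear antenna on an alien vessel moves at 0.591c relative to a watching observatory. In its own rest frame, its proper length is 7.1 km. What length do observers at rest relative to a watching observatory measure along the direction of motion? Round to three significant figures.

5.73 km

With β = 0.591, γ = 1/√(1 − 0.591²) = 1/√0.650719 = 1.2397.
Length contraction: L = L₀/γ = 7.1/1.2397 = 5.73 km.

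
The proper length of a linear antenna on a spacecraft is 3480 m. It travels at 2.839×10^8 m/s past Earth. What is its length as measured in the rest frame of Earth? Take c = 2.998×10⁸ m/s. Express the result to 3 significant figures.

1120 m

β = v/c = (2.839×10^8 m/s)/(2.998×10⁸ m/s) = 0.946965.
Lorentz factor: γ = (1 − 0.8967427)^(−1/2) = 3.112.
Length contraction: L = L₀/γ = 3480/3.112 = 1120 m.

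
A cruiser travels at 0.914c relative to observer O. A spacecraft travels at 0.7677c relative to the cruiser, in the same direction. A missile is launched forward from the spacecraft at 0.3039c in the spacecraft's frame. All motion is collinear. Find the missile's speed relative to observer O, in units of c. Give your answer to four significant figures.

Apply u = (u'+v)/(1+u'v) twice. Missile in the cruiser frame: (0.3039+0.7677)/(1+0.3039·0.7677) = 1.0716/1.23330403 = 0.86889c.
That velocity, transformed to the rest frame of observer O: (0.86889+0.914)/(1+0.86889·0.914) = 1.78289/1.79416546 = 0.99372c.

0.9937c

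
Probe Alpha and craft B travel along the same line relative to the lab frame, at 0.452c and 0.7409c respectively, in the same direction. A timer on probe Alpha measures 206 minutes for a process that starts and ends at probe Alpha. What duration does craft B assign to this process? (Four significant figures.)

Speed of probe Alpha in craft B's frame: u = (v_A − v_B)/(1 − v_A v_B/c²) = (0.452 − 0.7409)/(1 − 0.452×0.7409) = −0.2889/0.6651132 = −0.43436; |u| = 0.43436c.
γ for this relative speed: γ = 1/√(1 − 0.188669) = 1.1102.
The clock on probe Alpha records proper time, so craft B measures Δt = γΔτ = 1.1102 × 206 = 228.7 minutes.

228.7 minutes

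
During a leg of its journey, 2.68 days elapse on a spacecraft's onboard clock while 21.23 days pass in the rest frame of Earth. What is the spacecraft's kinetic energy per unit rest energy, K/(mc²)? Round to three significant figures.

The time-dilation ratio gives γ = 21.23/2.68 = 7.92164.
K/(mc²) = γ − 1 = 7.92164 − 1 = 6.92.

6.92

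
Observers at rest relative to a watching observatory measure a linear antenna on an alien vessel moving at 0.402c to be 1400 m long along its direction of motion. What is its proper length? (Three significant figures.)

γ = 1/√(1 − β²) = 1/√(1 − 0.161604) = 1/√0.838396 = 1/0.91564 = 1.0921.
Proper length: L₀ = γ·L = 1.0921 × 1400 = 1530 m.

1530 m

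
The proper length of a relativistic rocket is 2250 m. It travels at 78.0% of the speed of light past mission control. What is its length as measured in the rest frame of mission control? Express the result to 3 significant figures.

1410 m

With β = 0.78, γ = 1/√(1 − 0.78²) = 1/√0.3916 = 1.598.
Length contraction: L = L₀/γ = 2250/1.598 = 1410 m.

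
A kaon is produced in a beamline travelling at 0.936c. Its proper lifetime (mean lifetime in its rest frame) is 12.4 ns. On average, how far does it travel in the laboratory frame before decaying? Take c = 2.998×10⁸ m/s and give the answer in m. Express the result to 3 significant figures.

γ = 1/√(1 − β²) = 1/√(1 − 0.876096) = 1/√0.123904 = 1/0.352 = 2.8409.
Lab-frame lifetime: Δt = γτ = 2.8409 × 12.4 ns = 35.227 ns.
Distance: d = vΔt = 0.936 × 2.998×10⁸ m/s × 3.5227×10^-8 s = 9.89 m.

9.89 m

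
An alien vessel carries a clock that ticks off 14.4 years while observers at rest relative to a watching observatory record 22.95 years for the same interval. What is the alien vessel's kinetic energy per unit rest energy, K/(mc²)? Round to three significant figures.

0.594

From Δt = γΔτ: γ = 22.95/14.4 = 1.59375.
Since K = (γ−1)mc², K/(mc²) = 1.59375 − 1 = 0.594.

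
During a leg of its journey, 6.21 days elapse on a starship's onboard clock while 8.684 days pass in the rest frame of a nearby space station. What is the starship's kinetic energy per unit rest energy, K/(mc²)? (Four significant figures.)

0.3984

The time-dilation ratio gives γ = 8.684/6.21 = 1.39839.
Since K = (γ−1)mc², K/(mc²) = 1.39839 − 1 = 0.3984.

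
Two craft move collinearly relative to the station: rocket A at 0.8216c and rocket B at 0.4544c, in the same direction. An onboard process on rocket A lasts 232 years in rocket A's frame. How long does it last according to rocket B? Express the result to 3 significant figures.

286 years

The velocity of rocket A relative to rocket B is (0.8216 − 0.4544)c / (1 − 0.8216×0.4544) = 0.58596c; relative speed 0.58596c.
γ for this relative speed: γ = 1/√(1 − 0.343349) = 1.234.
Rocket A's interval is proper; time dilation gives Δt_B = γΔτ = 1.234 × 232 years = 286 years.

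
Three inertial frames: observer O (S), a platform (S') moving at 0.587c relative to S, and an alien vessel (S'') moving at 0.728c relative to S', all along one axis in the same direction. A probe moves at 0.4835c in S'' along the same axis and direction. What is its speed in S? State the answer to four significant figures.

0.9719c

First combine the probe and alien vessel (S''→S'): u₁ = (0.4835 + 0.728)/(1 + 0.4835×0.728) = 1.2115/1.351988 = 0.89609.
Then combine with the platform (S'→S): u = (0.89609 + 0.587)/(1 + 0.89609×0.587) = 1.48309/1.52600483 = 0.97188.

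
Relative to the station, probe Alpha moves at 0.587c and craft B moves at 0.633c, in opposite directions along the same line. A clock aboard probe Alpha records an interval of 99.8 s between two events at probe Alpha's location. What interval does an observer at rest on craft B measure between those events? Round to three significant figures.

218 s

Speed of probe Alpha in craft B's frame: u = (v_A + v_B)/(1 + v_A v_B/c²) = (0.587 + 0.633)/(1 + 0.587×0.633) = 1.22/1.371571 = 0.88949; |u| = 0.88949c.
At |u| = 0.88949c, γ = (1 − 0.791192)^(−1/2) = 2.1884.
Probe Alpha's interval is proper; time dilation gives Δt_B = γΔτ = 2.1884 × 99.8 s = 218 s.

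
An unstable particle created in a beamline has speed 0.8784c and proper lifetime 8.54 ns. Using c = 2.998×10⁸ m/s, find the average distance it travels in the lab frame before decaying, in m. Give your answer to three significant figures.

4.71 m

γ = 1/√(1 − β²) = 1/√(1 − 0.77158656) = 1/√0.22841344 = 1/0.477926 = 2.0924.
Lab-frame lifetime: Δt = γτ = 2.0924 × 8.54 ns = 17.869 ns.
Distance: d = vΔt = 0.8784 × 2.998×10⁸ m/s × 1.7869×10^-8 s = 4.71 m.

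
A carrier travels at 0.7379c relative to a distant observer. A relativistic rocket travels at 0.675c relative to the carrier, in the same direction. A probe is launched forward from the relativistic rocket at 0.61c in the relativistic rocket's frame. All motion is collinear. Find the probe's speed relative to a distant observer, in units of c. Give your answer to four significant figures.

0.9859c

First combine the probe and relativistic rocket (S''→S'): u₁ = (0.61 + 0.675)/(1 + 0.61×0.675) = 1.285/1.41175 = 0.91022.
Then combine with the carrier (S'→S): u = (0.91022 + 0.7379)/(1 + 0.91022×0.7379) = 1.64812/1.671651338 = 0.98592.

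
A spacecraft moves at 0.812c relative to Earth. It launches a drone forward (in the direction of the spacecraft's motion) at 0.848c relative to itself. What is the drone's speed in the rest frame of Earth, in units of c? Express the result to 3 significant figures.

Relativistic velocity addition: u = (u' + v)/(1 + u'v/c²), with u' = 0.848c and v = 0.812c.
Numerator: 0.848 + 0.812 = 1.66. Denominator: 1 + (0.848)(0.812) = 1.688576.
u = 1.66/1.688576 = 0.98308, so the speed is 0.983c.

0.983c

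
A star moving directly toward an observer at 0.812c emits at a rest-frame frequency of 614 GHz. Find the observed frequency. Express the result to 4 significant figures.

1906 GHz

Relativistic Doppler (source moving toward): f_obs = f_src · √((1+β)/(1−β)).
With β = 0.812: factor = √(1.812/0.188) = 3.1046.
f_obs = 614 × 3.1046 = 1906 GHz.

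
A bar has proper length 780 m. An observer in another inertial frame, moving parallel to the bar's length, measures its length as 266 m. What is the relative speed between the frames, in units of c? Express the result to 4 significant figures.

0.9401c

Length contraction gives γ = L₀/L = 780/266 = 2.9323.
β = √(1 − 1/γ²) = √0.883699 = 0.9401.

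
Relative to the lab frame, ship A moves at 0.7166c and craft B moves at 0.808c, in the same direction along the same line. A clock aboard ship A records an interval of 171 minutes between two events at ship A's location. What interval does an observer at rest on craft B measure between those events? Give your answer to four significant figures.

Speed of ship A in craft B's frame: u = (v_A − v_B)/(1 − v_A v_B/c²) = (0.7166 − 0.808)/(1 − 0.7166×0.808) = −0.0914/0.4209872 = −0.21711; |u| = 0.21711c.
γ for this relative speed: γ = 1/√(1 − 0.0471368) = 1.0244.
Ship A's interval is proper; time dilation gives Δt_B = γΔτ = 1.0244 × 171 minutes = 175.2 minutes.

175.2 minutes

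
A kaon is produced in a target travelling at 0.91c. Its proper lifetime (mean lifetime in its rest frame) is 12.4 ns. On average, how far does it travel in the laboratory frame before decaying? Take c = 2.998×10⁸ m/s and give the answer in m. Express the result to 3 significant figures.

8.16 m

Lorentz factor: γ = (1 − 0.8281)^(−1/2) = 2.4119.
Lab-frame lifetime: Δt = γτ = 2.4119 × 12.4 ns = 29.908 ns.
Distance: d = vΔt = 0.91 × 2.998×10⁸ m/s × 2.9908×10^-8 s = 8.16 m.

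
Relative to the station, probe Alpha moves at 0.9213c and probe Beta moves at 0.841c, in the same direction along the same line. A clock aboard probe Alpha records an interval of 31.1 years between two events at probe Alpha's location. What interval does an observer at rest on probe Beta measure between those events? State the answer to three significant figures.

The velocity of probe Alpha relative to probe Beta is (0.9213 − 0.841)c / (1 − 0.9213×0.841) = 0.35659c; relative speed 0.35659c.
At |u| = 0.35659c, γ = (1 − 0.127156)^(−1/2) = 1.0704.
Probe Alpha's interval is proper; time dilation gives Δt_B = γΔτ = 1.0704 × 31.1 years = 33.3 years.

33.3 years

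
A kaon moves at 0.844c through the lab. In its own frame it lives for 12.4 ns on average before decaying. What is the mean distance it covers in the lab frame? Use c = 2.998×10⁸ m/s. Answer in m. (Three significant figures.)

With β = 0.844, γ = 1/√(1 − 0.844²) = 1/√0.287664 = 1.8645.
Lab-frame lifetime: Δt = γτ = 1.8645 × 12.4 ns = 23.12 ns.
Distance: d = vΔt = 0.844 × 2.998×10⁸ m/s × 2.3120×10^-8 s = 5.85 m.

5.85 m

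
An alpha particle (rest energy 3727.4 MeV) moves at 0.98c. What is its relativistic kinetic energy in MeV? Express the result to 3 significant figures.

γ = 1/√(1 − β²) = 1/√(1 − 0.9604) = 1/√0.0396 = 1/0.198997 = 5.0252.
Kinetic energy: K = (γ − 1)mc² = (5.0252 − 1) × 3727.4 MeV = 4.0252 × 3727.4 = 15000 MeV.

15000 MeV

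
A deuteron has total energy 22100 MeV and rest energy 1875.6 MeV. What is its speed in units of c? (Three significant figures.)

γ = E/(mc²) = 22100/1875.6 = 11.783.
β = √(1 − 1/γ²) = √(1 − 0.00720258) = √0.99279742 = 0.996.

0.996c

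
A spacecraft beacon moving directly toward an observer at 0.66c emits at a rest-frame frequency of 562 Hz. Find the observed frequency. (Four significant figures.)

1242 Hz

Relativistic Doppler (source moving toward): f_obs = f_src · √((1+β)/(1−β)).
With β = 0.66: factor = √(1.66/0.34) = 2.2096.
f_obs = 562 × 2.2096 = 1242 Hz.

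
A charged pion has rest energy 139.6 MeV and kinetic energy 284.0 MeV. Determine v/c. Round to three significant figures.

0.944

K = (γ−1)mc², so γ = 1 + 284.0/139.6 = 3.0344.
Then v/c = √(1 − γ⁻²) = √(1 − 0.108606) = √0.891394 = 0.944.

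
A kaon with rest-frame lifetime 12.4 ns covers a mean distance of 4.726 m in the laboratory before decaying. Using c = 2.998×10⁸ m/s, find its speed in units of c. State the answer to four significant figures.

Let x = d/(cτ) = 4.726 m / (2.998×10⁸ m/s × 1.240×10^-8 s) = 1.2713. Since d = βγcτ, x = βγ = β/√(1−β²).
Solving: β² = x²/(1+x²) = 1.6162/2.6162 = 0.617766, so β = 0.7860.

0.7860c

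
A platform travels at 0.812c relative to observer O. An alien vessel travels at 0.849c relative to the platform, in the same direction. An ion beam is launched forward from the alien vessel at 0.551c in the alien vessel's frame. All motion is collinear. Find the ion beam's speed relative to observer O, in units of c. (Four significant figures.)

0.9951c

Apply u = (u'+v)/(1+u'v) twice. Ion beam in the platform frame: (0.551+0.849)/(1+0.551·0.849) = 1.4/1.467799 = 0.95381c.
That velocity, transformed to the rest frame of observer O: (0.95381+0.812)/(1+0.95381·0.812) = 1.76581/1.77449372 = 0.99511c.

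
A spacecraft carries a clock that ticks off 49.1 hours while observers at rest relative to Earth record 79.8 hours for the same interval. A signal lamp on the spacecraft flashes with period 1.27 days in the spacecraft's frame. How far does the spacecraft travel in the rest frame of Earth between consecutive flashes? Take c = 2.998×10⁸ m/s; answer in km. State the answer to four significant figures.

4.215×10^10 km

γ = Δt/Δτ = 79.8/49.1 = 1.62525.
β = √(1 − 1/γ²) = 0.7883. Lab-frame period = γτ = 1.62525×1.27 days = 2.0641 days. Distance = βc × γτ = 0.7883 × 2.998×10⁸ m/s × 178338.24 s = 4.2147×10^13 m = 4.215×10^10 km.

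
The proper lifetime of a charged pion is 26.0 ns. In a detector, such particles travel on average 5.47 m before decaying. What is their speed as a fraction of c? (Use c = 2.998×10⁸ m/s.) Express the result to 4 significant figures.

d = βγcτ ⇒ βγ = d/(cτ) = 5.470 m / (7.7948 m) = 0.70175.
β = (βγ)/√(1+(βγ)²) = 0.70175/√1.492453 = 0.5744.

0.5744c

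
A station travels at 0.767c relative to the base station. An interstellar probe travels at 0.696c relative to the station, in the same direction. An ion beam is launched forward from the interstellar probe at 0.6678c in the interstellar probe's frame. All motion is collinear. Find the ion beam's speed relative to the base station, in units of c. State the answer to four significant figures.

0.9906c

First combine the ion beam and interstellar probe (S''→S'): u₁ = (0.6678 + 0.696)/(1 + 0.6678×0.696) = 1.3638/1.4647888 = 0.93106.
Then combine with the station (S'→S): u = (0.93106 + 0.767)/(1 + 0.93106×0.767) = 1.69806/1.71412302 = 0.99063.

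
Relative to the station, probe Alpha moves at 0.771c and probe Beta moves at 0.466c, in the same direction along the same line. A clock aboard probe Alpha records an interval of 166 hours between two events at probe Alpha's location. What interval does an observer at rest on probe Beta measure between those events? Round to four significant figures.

The velocity of probe Alpha relative to probe Beta is (0.771 − 0.466)c / (1 − 0.771×0.466) = 0.47603c; relative speed 0.47603c.
At |u| = 0.47603c, γ = (1 − 0.226605)^(−1/2) = 1.1371.
Probe Alpha's interval is proper; time dilation gives Δt_B = γΔτ = 1.1371 × 166 hours = 188.8 hours.

188.8 hours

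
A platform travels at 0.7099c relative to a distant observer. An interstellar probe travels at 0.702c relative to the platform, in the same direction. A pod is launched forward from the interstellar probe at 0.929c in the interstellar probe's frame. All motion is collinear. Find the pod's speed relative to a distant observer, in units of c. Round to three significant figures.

Apply u = (u'+v)/(1+u'v) twice. Pod in the platform frame: (0.929+0.702)/(1+0.929·0.702) = 1.631/1.652158 = 0.98719c.
That velocity, transformed to the rest frame of a distant observer: (0.98719+0.7099)/(1+0.98719·0.7099) = 1.69709/1.700806181 = 0.99782c.

0.998c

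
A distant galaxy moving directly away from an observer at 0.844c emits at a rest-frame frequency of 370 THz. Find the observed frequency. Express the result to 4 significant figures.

Relativistic Doppler (source moving away): f_obs = f_src · √((1−β)/(1+β)).
With β = 0.844: factor = √(0.156/1.844) = 0.29086.
f_obs = 370 × 0.29086 = 107.6 THz.

107.6 THz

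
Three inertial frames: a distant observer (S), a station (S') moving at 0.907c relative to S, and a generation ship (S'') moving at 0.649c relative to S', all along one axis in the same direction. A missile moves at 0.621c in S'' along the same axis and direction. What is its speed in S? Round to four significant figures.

0.9952c

First combine the missile and generation ship (S''→S'): u₁ = (0.621 + 0.649)/(1 + 0.621×0.649) = 1.27/1.403029 = 0.90518.
Then combine with the station (S'→S): u = (0.90518 + 0.907)/(1 + 0.90518×0.907) = 1.81218/1.82099826 = 0.99516.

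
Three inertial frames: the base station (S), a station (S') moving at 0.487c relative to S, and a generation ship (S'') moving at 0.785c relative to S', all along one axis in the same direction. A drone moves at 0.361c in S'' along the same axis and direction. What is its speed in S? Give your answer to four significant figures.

0.9617c

First combine the drone and generation ship (S''→S'): u₁ = (0.361 + 0.785)/(1 + 0.361×0.785) = 1.146/1.283385 = 0.89295.
Then combine with the station (S'→S): u = (0.89295 + 0.487)/(1 + 0.89295×0.487) = 1.37995/1.43486665 = 0.96173.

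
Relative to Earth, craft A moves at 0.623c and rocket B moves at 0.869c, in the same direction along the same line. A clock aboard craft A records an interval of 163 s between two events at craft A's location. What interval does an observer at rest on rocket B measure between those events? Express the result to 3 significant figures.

193 s

Speed of craft A in rocket B's frame: u = (v_A − v_B)/(1 − v_A v_B/c²) = (0.623 − 0.869)/(1 − 0.623×0.869) = −0.246/0.458613 = −0.5364; |u| = 0.5364c.
γ for this relative speed: γ = 1/√(1 − 0.287725) = 1.1849.
The clock on craft A records proper time, so rocket B measures Δt = γΔτ = 1.1849 × 163 = 193 s.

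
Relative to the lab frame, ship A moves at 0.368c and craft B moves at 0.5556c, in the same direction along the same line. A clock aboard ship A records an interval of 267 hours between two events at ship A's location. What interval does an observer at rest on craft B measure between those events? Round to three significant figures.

275 hours

Speed of ship A in craft B's frame: u = (v_A − v_B)/(1 − v_A v_B/c²) = (0.368 − 0.5556)/(1 − 0.368×0.5556) = −0.1876/0.7955392 = −0.23581; |u| = 0.23581c.
γ for this relative speed: γ = 1/√(1 − 0.0556064) = 1.029.
Ship A's interval is proper; time dilation gives Δt_B = γΔτ = 1.029 × 267 hours = 275 hours.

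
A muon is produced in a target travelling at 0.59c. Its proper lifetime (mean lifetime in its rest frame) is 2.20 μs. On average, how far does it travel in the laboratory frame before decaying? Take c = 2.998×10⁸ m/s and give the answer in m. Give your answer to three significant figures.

482 m

Lorentz factor: γ = (1 − 0.3481)^(−1/2) = 1.2385.
Lab-frame lifetime: Δt = γτ = 1.2385 × 2.20 μs = 2.7247 μs.
Distance: d = vΔt = 0.59 × 2.998×10⁸ m/s × 2.7247×10^-6 s = 482 m.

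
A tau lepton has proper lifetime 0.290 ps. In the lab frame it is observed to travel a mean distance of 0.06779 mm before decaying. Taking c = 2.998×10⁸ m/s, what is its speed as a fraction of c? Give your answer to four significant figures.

0.6149c

Let x = d/(cτ) = 6.779×10^-5 m / (2.998×10⁸ m/s × 2.900×10^-13 s) = 0.77972. Since d = βγcτ, x = βγ = β/√(1−β²).
Solving: β² = x²/(1+x²) = 0.607963/1.607963 = 0.378095, so β = 0.6149.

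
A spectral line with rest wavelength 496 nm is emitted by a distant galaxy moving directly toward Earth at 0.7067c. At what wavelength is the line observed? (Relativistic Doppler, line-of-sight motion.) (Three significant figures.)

206 nm

Relativistic Doppler for wavelength: λ_obs = λ_src · √((1−β)/(1+β)).
With β = 0.7067: factor = √(0.2933/1.7067) = 0.41455.
λ_obs = 496 × 0.41455 = 206 nm.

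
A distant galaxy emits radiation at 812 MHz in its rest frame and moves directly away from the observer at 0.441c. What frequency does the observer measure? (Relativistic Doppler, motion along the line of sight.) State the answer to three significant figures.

506 MHz

Relativistic Doppler (source moving away): f_obs = f_src · √((1−β)/(1+β)).
With β = 0.441: factor = √(0.559/1.441) = 0.62284.
f_obs = 812 × 0.62284 = 506 MHz.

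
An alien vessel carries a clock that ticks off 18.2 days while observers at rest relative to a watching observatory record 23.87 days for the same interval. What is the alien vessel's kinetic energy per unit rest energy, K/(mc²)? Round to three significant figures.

0.312

From Δt = γΔτ: γ = 23.87/18.2 = 1.31154.
Since K = (γ−1)mc², K/(mc²) = 1.31154 − 1 = 0.312.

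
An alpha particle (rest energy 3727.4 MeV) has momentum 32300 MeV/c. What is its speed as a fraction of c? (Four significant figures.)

pc/(mc²) = 32300/3727.4 = 8.6656 = βγ = β/√(1−β²).
So β² = x²/(1 + x²) with x = 8.6656: x² = 75.0926, β² = 75.0926/76.0926 = 0.986858, β = 0.9934.

0.9934c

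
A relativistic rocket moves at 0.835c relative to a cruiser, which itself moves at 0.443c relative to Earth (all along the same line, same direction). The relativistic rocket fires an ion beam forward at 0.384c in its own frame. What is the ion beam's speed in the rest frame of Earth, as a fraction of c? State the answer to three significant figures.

Compose velocities in two stages. Stage 1 (into S'): u₁ = (0.384+0.835)/(1+0.384×0.835) = 0.92304.
Stage 2 (into S): u = (0.92304+0.443)/(1+0.92304×0.443) = 0.96957, so the speed is 0.970c.

0.970c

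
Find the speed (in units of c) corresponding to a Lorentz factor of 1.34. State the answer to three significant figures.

0.666c

β = √(1 − 1/γ²) = √(1 − 1/1.7956) = √0.443083 = 0.666.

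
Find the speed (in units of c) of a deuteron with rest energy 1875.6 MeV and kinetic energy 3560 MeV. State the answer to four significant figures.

0.9386c

γ = 1 + K/(mc²) = 1 + 3560/1875.6 = 2.8981.
β = √(1 − 1/γ²) = √(1 − 0.119062) = √0.880938 = 0.9386.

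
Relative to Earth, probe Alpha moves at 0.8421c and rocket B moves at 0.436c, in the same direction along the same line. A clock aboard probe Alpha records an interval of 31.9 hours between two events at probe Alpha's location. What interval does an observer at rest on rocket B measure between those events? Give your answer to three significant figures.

41.6 hours

The velocity of probe Alpha relative to rocket B is (0.8421 − 0.436)c / (1 − 0.8421×0.436) = 0.64171c; relative speed 0.64171c.
At |u| = 0.64171c, γ = (1 − 0.411792)^(−1/2) = 1.3039.
Probe Alpha's interval is proper; time dilation gives Δt_B = γΔτ = 1.3039 × 31.9 hours = 41.6 hours.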